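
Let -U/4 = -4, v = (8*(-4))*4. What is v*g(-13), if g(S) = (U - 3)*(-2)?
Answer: 3328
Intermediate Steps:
v = -128 (v = -32*4 = -128)
U = 16 (U = -4*(-4) = 16)
g(S) = -26 (g(S) = (16 - 3)*(-2) = 13*(-2) = -26)
v*g(-13) = -128*(-26) = 3328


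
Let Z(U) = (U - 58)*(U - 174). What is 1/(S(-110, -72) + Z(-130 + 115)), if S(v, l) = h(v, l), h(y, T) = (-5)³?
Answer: 1/13672 ≈ 7.3142e-5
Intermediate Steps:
Z(U) = (-174 + U)*(-58 + U) (Z(U) = (-58 + U)*(-174 + U) = (-174 + U)*(-58 + U))
h(y, T) = -125
S(v, l) = -125
1/(S(-110, -72) + Z(-130 + 115)) = 1/(-125 + (10092 + (-130 + 115)² - 232*(-130 + 115))) = 1/(-125 + (10092 + (-15)² - 232*(-15))) = 1/(-125 + (10092 + 225 + 3480)) = 1/(-125 + 13797) = 1/13672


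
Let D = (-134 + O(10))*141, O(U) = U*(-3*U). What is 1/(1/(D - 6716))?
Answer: -67910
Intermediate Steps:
O(U) = -3*U²
D = -61194 (D = (-134 - 3*10²)*141 = (-134 - 3*100)*141 = (-134 - 300)*141 = -434*141 = -61194)
1/(1/(D - 6716)) = 1/(1/(-61194 - 6716)) = 1/(1/(-67910)) = 1/(-1/67910) = -67910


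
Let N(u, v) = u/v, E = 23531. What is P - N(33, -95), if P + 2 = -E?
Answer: -2235602/95 ≈ -23533.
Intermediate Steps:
N(u, v) = u/v
P = -23533 (P = -2 - 1*23531 = -2 - 23531 = -23533)
P - N(33, -95) = -23533 - 33/(-95) = -23533 - 33*(-1)/95 = -23533 - 1*(-33/95) = -23533 + 33/95 = -2235602/95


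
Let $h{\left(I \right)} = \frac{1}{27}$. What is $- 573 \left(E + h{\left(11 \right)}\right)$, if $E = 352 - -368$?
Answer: $- \frac{3713231}{9} \approx -4.1258 \cdot 10^{5}$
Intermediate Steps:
$h{\left(I \right)} = \frac{1}{27}$
$E = 720$ ($E = 352 + 368 = 720$)
$- 573 \left(E + h{\left(11 \right)}\right) = - 573 \left(720 + \frac{1}{27}\right) = \left(-573\right) \frac{19441}{27} = - \frac{3713231}{9}$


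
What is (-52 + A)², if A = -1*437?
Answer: 239121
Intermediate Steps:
A = -437
(-52 + A)² = (-52 - 437)² = (-489)² = 239121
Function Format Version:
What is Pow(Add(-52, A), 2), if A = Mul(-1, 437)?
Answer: 239121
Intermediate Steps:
A = -437
Pow(Add(-52, A), 2) = Pow(Add(-52, -437), 2) = Pow(-489, 2) = 239121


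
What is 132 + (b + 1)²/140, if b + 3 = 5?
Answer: 18489/140 ≈ 132.06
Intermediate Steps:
b = 2 (b = -3 + 5 = 2)
132 + (b + 1)²/140 = 132 + (2 + 1)²/140 = 132 + 3²*(1/140) = 132 + 9*(1/140) = 132 + 9/140 = 18489/140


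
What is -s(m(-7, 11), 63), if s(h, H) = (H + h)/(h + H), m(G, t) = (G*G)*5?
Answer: -1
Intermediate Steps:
m(G, t) = 5*G**2 (m(G, t) = G**2*5 = 5*G**2)
s(h, H) = 1 (s(h, H) = (H + h)/(H + h) = 1)
-s(m(-7, 11), 63) = -1*1 = -1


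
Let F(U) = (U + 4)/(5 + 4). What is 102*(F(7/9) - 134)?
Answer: -367574/27 ≈ -13614.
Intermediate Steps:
F(U) = 4/9 + U/9 (F(U) = (4 + U)/9 = (4 + U)*(⅑) = 4/9 + U/9)
102*(F(7/9) - 134) = 102*((4/9 + (7/9)/9) - 134) = 102*((4/9 + (7*(⅑))/9) - 134) = 102*((4/9 + (⅑)*(7/9)) - 134) = 102*((4/9 + 7/81) - 134) = 102*(43/81 - 134) = 102*(-10811/81) = -367574/27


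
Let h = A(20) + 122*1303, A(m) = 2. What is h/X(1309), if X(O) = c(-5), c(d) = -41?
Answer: -158968/41 ≈ -3877.3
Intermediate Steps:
X(O) = -41
h = 158968 (h = 2 + 122*1303 = 2 + 158966 = 158968)
h/X(1309) = 158968/(-41) = 158968*(-1/41) = -158968/41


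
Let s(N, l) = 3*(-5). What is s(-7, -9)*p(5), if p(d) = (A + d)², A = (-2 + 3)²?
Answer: -540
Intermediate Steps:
A = 1 (A = 1² = 1)
s(N, l) = -15
p(d) = (1 + d)²
s(-7, -9)*p(5) = -15*(1 + 5)² = -15*6² = -15*36 = -540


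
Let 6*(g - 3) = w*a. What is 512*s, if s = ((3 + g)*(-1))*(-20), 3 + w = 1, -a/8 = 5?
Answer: 593920/3 ≈ 1.9797e+5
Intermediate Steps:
a = -40 (a = -8*5 = -40)
w = -2 (w = -3 + 1 = -2)
g = 49/3 (g = 3 + (-2*(-40))/6 = 3 + (⅙)*80 = 3 + 40/3 = 49/3 ≈ 16.333)
s = 1160/3 (s = ((3 + 49/3)*(-1))*(-20) = ((58/3)*(-1))*(-20) = -58/3*(-20) = 1160/3 ≈ 386.67)
512*s = 512*(1160/3) = 593920/3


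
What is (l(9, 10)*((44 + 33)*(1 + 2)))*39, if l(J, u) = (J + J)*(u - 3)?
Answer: 1135134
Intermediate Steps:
l(J, u) = 2*J*(-3 + u) (l(J, u) = (2*J)*(-3 + u) = 2*J*(-3 + u))
(l(9, 10)*((44 + 33)*(1 + 2)))*39 = ((2*9*(-3 + 10))*((44 + 33)*(1 + 2)))*39 = ((2*9*7)*(77*3))*39 = (126*231)*39 = 29106*39 = 1135134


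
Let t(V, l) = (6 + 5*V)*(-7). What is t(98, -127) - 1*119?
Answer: -3591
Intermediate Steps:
t(V, l) = -42 - 35*V
t(98, -127) - 1*119 = (-42 - 35*98) - 1*119 = (-42 - 3430) - 119 = -3472 - 119 = -3591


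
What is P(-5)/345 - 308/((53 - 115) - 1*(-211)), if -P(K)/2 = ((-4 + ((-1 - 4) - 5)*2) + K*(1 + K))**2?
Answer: -111028/51405 ≈ -2.1599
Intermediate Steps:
P(K) = -2*(-24 + K*(1 + K))**2 (P(K) = -2*((-4 + ((-1 - 4) - 5)*2) + K*(1 + K))**2 = -2*((-4 + (-5 - 5)*2) + K*(1 + K))**2 = -2*((-4 - 10*2) + K*(1 + K))**2 = -2*((-4 - 20) + K*(1 + K))**2 = -2*(-24 + K*(1 + K))**2)
P(-5)/345 - 308/((53 - 115) - 1*(-211)) = -2*(-24 - 5 + (-5)**2)**2/345 - 308/((53 - 115) - 1*(-211)) = -2*(-24 - 5 + 25)**2*(1/345) - 308/(-62 + 211) = -2*(-4)**2*(1/345) - 308/149 = -2*16*(1/345) - 308*1/149 = -32*1/345 - 308/149 = -32/345 - 308/149 = -111028/51405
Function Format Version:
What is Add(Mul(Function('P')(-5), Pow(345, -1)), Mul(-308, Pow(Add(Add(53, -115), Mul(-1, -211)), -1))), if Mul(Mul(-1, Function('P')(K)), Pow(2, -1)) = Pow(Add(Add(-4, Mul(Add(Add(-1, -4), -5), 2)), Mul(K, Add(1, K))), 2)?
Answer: Rational(-111028, 51405) ≈ -2.1599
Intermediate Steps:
Function('P')(K) = Mul(-2, Pow(Add(-24, Mul(K, Add(1, K))), 2)) (Function('P')(K) = Mul(-2, Pow(Add(Add(-4, Mul(Add(Add(-1, -4), -5), 2)), Mul(K, Add(1, K))), 2)) = Mul(-2, Pow(Add(Add(-4, Mul(Add(-5, -5), 2)), Mul(K, Add(1, K))), 2)) = Mul(-2, Pow(Add(Add(-4, Mul(-10, 2)), Mul(K, Add(1, K))), 2)) = Mul(-2, Pow(Add(Add(-4, -20), Mul(K, Add(1, K))), 2)) = Mul(-2, Pow(Add(-24, Mul(K, Add(1, K))), 2)))
Add(Mul(Function('P')(-5), Pow(345, -1)), Mul(-308, Pow(Add(Add(53, -115), Mul(-1, -211)), -1))) = Add(Mul(Mul(-2, Pow(Add(-24, -5, Pow(-5, 2)), 2)), Pow(345, -1)), Mul(-308, Pow(Add(Add(53, -115), Mul(-1, -211)), -1))) = Add(Mul(Mul(-2, Pow(Add(-24, -5, 25), 2)), Rational(1, 345)), Mul(-308, Pow(Add(-62, 211), -1))) = Add(Mul(Mul(-2, Pow(-4, 2)), Rational(1, 345)), Mul(-308, Pow(149, -1))) = Add(Mul(Mul(-2, 16), Rational(1, 345)), Mul(-308, Rational(1, 149))) = Add(Mul(-32, Rational(1, 345)), Rational(-308, 149)) = Add(Rational(-32, 345), Rational(-308, 149)) = Rational(-111028, 51405)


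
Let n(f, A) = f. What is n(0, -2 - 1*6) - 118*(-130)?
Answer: 15340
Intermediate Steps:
n(0, -2 - 1*6) - 118*(-130) = 0 - 118*(-130) = 0 + 15340 = 15340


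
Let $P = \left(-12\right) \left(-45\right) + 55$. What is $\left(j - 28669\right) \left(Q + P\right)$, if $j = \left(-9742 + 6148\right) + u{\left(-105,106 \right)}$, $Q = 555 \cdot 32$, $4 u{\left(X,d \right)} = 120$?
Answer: $-591636715$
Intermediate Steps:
$u{\left(X,d \right)} = 30$ ($u{\left(X,d \right)} = \frac{1}{4} \cdot 120 = 30$)
$Q = 17760$
$P = 595$ ($P = 540 + 55 = 595$)
$j = -3564$ ($j = \left(-9742 + 6148\right) + 30 = -3594 + 30 = -3564$)
$\left(j - 28669\right) \left(Q + P\right) = \left(-3564 - 28669\right) \left(17760 + 595\right) = \left(-32233\right) 18355 = -591636715$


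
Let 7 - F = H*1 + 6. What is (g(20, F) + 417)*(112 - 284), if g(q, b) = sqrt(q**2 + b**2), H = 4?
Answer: -71724 - 172*sqrt(409) ≈ -75203.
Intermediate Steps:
F = -3 (F = 7 - (4*1 + 6) = 7 - (4 + 6) = 7 - 1*10 = 7 - 10 = -3)
g(q, b) = sqrt(b**2 + q**2)
(g(20, F) + 417)*(112 - 284) = (sqrt((-3)**2 + 20**2) + 417)*(112 - 284) = (sqrt(9 + 400) + 417)*(-172) = (sqrt(409) + 417)*(-172) = (417 + sqrt(409))*(-172) = -71724 - 172*sqrt(409)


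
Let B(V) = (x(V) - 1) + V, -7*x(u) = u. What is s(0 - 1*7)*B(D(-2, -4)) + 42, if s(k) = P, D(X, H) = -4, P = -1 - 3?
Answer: 418/7 ≈ 59.714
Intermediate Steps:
x(u) = -u/7
P = -4
s(k) = -4
B(V) = -1 + 6*V/7 (B(V) = (-V/7 - 1) + V = (-1 - V/7) + V = -1 + 6*V/7)
s(0 - 1*7)*B(D(-2, -4)) + 42 = -4*(-1 + (6/7)*(-4)) + 42 = -4*(-1 - 24/7) + 42 = -4*(-31/7) + 42 = 124/7 + 42 = 418/7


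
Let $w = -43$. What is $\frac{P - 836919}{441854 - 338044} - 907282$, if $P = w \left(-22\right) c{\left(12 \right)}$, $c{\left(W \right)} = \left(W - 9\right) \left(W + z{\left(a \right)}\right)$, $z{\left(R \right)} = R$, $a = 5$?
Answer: $- \frac{94185733093}{103810} \approx -9.0729 \cdot 10^{5}$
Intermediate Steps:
$c{\left(W \right)} = \left(-9 + W\right) \left(5 + W\right)$ ($c{\left(W \right)} = \left(W - 9\right) \left(W + 5\right) = \left(-9 + W\right) \left(5 + W\right)$)
$P = 48246$ ($P = \left(-43\right) \left(-22\right) \left(-45 + 12^{2} - 48\right) = 946 \left(-45 + 144 - 48\right) = 946 \cdot 51 = 48246$)
$\frac{P - 836919}{441854 - 338044} - 907282 = \frac{48246 - 836919}{441854 - 338044} - 907282 = - \frac{788673}{103810} - 907282 = - \frac{94185733093}{103810}$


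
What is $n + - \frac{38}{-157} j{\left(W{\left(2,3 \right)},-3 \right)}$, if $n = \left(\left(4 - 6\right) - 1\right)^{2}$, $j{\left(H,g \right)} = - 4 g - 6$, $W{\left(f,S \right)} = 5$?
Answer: $\frac{1641}{157} \approx 10.452$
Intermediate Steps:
$j{\left(H,g \right)} = -6 - 4 g$
$n = 9$ ($n = \left(\left(4 - 6\right) - 1\right)^{2} = \left(-2 - 1\right)^{2} = \left(-3\right)^{2} = 9$)
$n + - \frac{38}{-157} j{\left(W{\left(2,3 \right)},-3 \right)} = 9 + - \frac{38}{-157} \left(-6 - -12\right) = 9 + \left(-38\right) \left(- \frac{1}{157}\right) \left(-6 + 12\right) = 9 + \frac{38}{157} \cdot 6 = 9 + \frac{228}{157} = \frac{1641}{157}$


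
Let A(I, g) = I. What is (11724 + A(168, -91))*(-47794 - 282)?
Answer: -571719792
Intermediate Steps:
(11724 + A(168, -91))*(-47794 - 282) = (11724 + 168)*(-47794 - 282) = 11892*(-48076) = -571719792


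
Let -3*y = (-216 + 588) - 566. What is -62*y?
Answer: -12028/3 ≈ -4009.3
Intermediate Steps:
y = 194/3 (y = -((-216 + 588) - 566)/3 = -(372 - 566)/3 = -⅓*(-194) = 194/3 ≈ 64.667)
-62*y = -62*194/3 = -12028/3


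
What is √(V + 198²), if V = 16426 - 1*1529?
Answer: √54101 ≈ 232.60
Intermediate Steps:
V = 14897 (V = 16426 - 1529 = 14897)
√(V + 198²) = √(14897 + 198²) = √(14897 + 39204) = √54101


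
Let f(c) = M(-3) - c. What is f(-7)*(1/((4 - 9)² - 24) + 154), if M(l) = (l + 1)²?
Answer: 1705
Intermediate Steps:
M(l) = (1 + l)²
f(c) = 4 - c (f(c) = (1 - 3)² - c = (-2)² - c = 4 - c)
f(-7)*(1/((4 - 9)² - 24) + 154) = (4 - 1*(-7))*(1/((4 - 9)² - 24) + 154) = (4 + 7)*(1/((-5)² - 24) + 154) = 11*(1/(25 - 24) + 154) = 11*(1/1 + 154) = 11*(1 + 154) = 11*155 = 1705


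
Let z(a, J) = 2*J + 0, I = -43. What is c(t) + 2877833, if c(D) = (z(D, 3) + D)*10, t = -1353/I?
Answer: 123762929/43 ≈ 2.8782e+6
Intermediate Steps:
t = 1353/43 (t = -1353/(-43) = -1353*(-1/43) = 1353/43 ≈ 31.465)
z(a, J) = 2*J
c(D) = 60 + 10*D (c(D) = (2*3 + D)*10 = (6 + D)*10 = 60 + 10*D)
c(t) + 2877833 = (60 + 10*(1353/43)) + 2877833 = (60 + 13530/43) + 2877833 = 16110/43 + 2877833 = 123762929/43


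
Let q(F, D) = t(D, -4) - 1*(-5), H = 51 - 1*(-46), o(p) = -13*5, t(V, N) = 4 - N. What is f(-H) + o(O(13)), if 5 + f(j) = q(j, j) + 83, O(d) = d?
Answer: 26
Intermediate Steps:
o(p) = -65
H = 97 (H = 51 + 46 = 97)
q(F, D) = 13 (q(F, D) = (4 - 1*(-4)) - 1*(-5) = (4 + 4) + 5 = 8 + 5 = 13)
f(j) = 91 (f(j) = -5 + (13 + 83) = -5 + 96 = 91)
f(-H) + o(O(13)) = 91 - 65 = 26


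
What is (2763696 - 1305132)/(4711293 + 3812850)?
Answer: 486188/2841381 ≈ 0.17111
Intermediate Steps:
(2763696 - 1305132)/(4711293 + 3812850) = 1458564/8524143 = 1458564*(1/8524143) = 486188/2841381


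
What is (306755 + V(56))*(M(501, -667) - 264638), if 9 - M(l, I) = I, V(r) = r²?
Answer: -81799448142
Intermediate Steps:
M(l, I) = 9 - I
(306755 + V(56))*(M(501, -667) - 264638) = (306755 + 56²)*((9 - 1*(-667)) - 264638) = (306755 + 3136)*((9 + 667) - 264638) = 309891*(676 - 264638) = 309891*(-263962) = -81799448142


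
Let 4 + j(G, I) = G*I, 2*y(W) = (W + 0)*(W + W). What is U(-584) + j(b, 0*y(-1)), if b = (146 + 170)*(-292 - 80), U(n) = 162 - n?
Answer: 742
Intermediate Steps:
y(W) = W² (y(W) = ((W + 0)*(W + W))/2 = (W*(2*W))/2 = (2*W²)/2 = W²)
b = -117552 (b = 316*(-372) = -117552)
j(G, I) = -4 + G*I
U(-584) + j(b, 0*y(-1)) = (162 - 1*(-584)) + (-4 - 0*(-1)²) = (162 + 584) + (-4 - 0) = 746 + (-4 - 117552*0) = 746 + (-4 + 0) = 746 - 4 = 742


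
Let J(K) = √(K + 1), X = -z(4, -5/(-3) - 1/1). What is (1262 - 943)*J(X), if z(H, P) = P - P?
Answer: 319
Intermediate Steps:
z(H, P) = 0
X = 0 (X = -1*0 = 0)
J(K) = √(1 + K)
(1262 - 943)*J(X) = (1262 - 943)*√(1 + 0) = 319*√1 = 319*1 = 319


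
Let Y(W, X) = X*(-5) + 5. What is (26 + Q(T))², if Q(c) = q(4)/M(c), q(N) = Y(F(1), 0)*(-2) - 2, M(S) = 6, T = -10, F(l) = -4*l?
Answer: 576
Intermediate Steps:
Y(W, X) = 5 - 5*X (Y(W, X) = -5*X + 5 = 5 - 5*X)
q(N) = -12 (q(N) = (5 - 5*0)*(-2) - 2 = (5 + 0)*(-2) - 2 = 5*(-2) - 2 = -10 - 2 = -12)
Q(c) = -2 (Q(c) = -12/6 = -12*⅙ = -2)
(26 + Q(T))² = (26 - 2)² = 24² = 576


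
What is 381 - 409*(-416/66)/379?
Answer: 4850239/12507 ≈ 387.80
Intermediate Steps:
381 - 409*(-416/66)/379 = 381 - 409*(-416*1/66)/379 = 381 - (-85072)/(33*379) = 381 - 409*(-208/12507) = 381 + 85072/12507 = 4850239/12507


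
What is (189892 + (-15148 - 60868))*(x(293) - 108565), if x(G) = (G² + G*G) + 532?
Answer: 7249915540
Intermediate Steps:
x(G) = 532 + 2*G² (x(G) = (G² + G²) + 532 = 2*G² + 532 = 532 + 2*G²)
(189892 + (-15148 - 60868))*(x(293) - 108565) = (189892 + (-15148 - 60868))*((532 + 2*293²) - 108565) = (189892 - 76016)*((532 + 2*85849) - 108565) = 113876*((532 + 171698) - 108565) = 113876*(172230 - 108565) = 113876*63665 = 7249915540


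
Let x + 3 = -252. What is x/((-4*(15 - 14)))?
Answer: 255/4 ≈ 63.750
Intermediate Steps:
x = -255 (x = -3 - 252 = -255)
x/((-4*(15 - 14))) = -255*(-1/(4*(15 - 14))) = -255/((-4*1)) = -255/(-4) = -255*(-1/4) = 255/4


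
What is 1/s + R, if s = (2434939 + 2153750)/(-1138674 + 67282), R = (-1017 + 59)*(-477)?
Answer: 299553398026/655527 ≈ 4.5697e+5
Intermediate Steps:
R = 456966 (R = -958*(-477) = 456966)
s = -655527/153056 (s = 4588689/(-1071392) = 4588689*(-1/1071392) = -655527/153056 ≈ -4.2829)
1/s + R = 1/(-655527/153056) + 456966 = -153056/655527 + 456966 = 299553398026/655527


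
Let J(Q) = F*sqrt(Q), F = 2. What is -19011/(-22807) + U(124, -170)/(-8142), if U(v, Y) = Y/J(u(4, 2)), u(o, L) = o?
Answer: 311513719/371389188 ≈ 0.83878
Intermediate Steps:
J(Q) = 2*sqrt(Q)
U(v, Y) = Y/4 (U(v, Y) = Y/((2*sqrt(4))) = Y/((2*2)) = Y/4)
-19011/(-22807) + U(124, -170)/(-8142) = -19011/(-22807) + ((1/4)*(-170))/(-8142) = -19011*(-1/22807) - 85/2*(-1/8142) = 19011/22807 + 85/16284 = 311513719/371389188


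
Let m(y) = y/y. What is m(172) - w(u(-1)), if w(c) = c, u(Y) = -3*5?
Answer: 16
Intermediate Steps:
m(y) = 1
u(Y) = -15
m(172) - w(u(-1)) = 1 - 1*(-15) = 1 + 15 = 16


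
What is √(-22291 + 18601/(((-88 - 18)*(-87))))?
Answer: I*√1895572887222/9222 ≈ 149.29*I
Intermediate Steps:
√(-22291 + 18601/(((-88 - 18)*(-87)))) = √(-22291 + 18601/((-106*(-87)))) = √(-22291 + 18601/9222) = √(-205549001/9222) = I*√1895572887222/9222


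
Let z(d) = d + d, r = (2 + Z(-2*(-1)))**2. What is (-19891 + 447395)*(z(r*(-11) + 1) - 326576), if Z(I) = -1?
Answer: -139621096384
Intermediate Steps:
r = 1 (r = (2 - 1)**2 = 1**2 = 1)
z(d) = 2*d
(-19891 + 447395)*(z(r*(-11) + 1) - 326576) = (-19891 + 447395)*(2*(1*(-11) + 1) - 326576) = 427504*(2*(-11 + 1) - 326576) = 427504*(2*(-10) - 326576) = 427504*(-20 - 326576) = 427504*(-326596) = -139621096384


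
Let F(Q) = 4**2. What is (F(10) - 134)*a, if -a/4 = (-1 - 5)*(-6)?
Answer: 16992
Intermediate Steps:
F(Q) = 16
a = -144 (a = -4*(-1 - 5)*(-6) = -(-24)*(-6) = -4*36 = -144)
(F(10) - 134)*a = (16 - 134)*(-144) = -118*(-144) = 16992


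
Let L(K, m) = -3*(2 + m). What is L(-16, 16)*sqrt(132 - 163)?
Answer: -54*I*sqrt(31) ≈ -300.66*I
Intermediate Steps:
L(K, m) = -6 - 3*m
L(-16, 16)*sqrt(132 - 163) = (-6 - 3*16)*sqrt(132 - 163) = (-6 - 48)*sqrt(-31) = -54*I*sqrt(31)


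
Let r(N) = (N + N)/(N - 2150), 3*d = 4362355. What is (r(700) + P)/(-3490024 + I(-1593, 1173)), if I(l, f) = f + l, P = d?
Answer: -126508211/303668628 ≈ -0.41660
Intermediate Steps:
d = 4362355/3 (d = (1/3)*4362355 = 4362355/3 ≈ 1.4541e+6)
r(N) = 2*N/(-2150 + N) (r(N) = (2*N)/(-2150 + N) = 2*N/(-2150 + N))
P = 4362355/3 ≈ 1.4541e+6
(r(700) + P)/(-3490024 + I(-1593, 1173)) = (2*700/(-2150 + 700) + 4362355/3)/(-3490024 + (1173 - 1593)) = (2*700/(-1450) + 4362355/3)/(-3490024 - 420) = (2*700*(-1/1450) + 4362355/3)/(-3490444) = (-28/29 + 4362355/3)*(-1/3490444) = (126508211/87)*(-1/3490444) = -126508211/303668628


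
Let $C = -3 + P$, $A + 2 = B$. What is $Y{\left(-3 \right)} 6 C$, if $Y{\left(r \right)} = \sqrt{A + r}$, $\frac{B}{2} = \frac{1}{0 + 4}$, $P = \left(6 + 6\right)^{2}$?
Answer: $1269 i \sqrt{2} \approx 1794.6 i$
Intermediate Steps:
$P = 144$ ($P = 12^{2} = 144$)
$B = \frac{1}{2}$ ($B = \frac{2}{0 + 4} = \frac{2}{4} = 2 \cdot \frac{1}{4} = \frac{1}{2} \approx 0.5$)
$A = - \frac{3}{2}$ ($A = -2 + \frac{1}{2} = - \frac{3}{2} \approx -1.5$)
$C = 141$ ($C = -3 + 144 = 141$)
$Y{\left(r \right)} = \sqrt{- \frac{3}{2} + r}$
$Y{\left(-3 \right)} 6 C = \frac{\sqrt{-6 + 4 \left(-3\right)}}{2} \cdot 6 \cdot 141 = \frac{\sqrt{-6 - 12}}{2} \cdot 6 \cdot 141 = \frac{\sqrt{-18}}{2} \cdot 6 \cdot 141 = \frac{3 i \sqrt{2}}{2} \cdot 6 \cdot 141 = 9 i \sqrt{2} \cdot 141 = 1269 i \sqrt{2}$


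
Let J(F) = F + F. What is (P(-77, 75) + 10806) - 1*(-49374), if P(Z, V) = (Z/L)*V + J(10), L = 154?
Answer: 120325/2 ≈ 60163.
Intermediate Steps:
J(F) = 2*F
P(Z, V) = 20 + V*Z/154 (P(Z, V) = (Z/154)*V + 2*10 = (Z*(1/154))*V + 20 = (Z/154)*V + 20 = V*Z/154 + 20 = 20 + V*Z/154)
(P(-77, 75) + 10806) - 1*(-49374) = ((20 + (1/154)*75*(-77)) + 10806) - 1*(-49374) = ((20 - 75/2) + 10806) + 49374 = (-35/2 + 10806) + 49374 = 21577/2 + 49374 = 120325/2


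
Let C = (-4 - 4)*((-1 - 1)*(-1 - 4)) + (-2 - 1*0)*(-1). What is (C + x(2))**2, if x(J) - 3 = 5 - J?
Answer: 5184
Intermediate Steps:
x(J) = 8 - J (x(J) = 3 + (5 - J) = 8 - J)
C = -78 (C = -(-16)*(-5) + (-2 + 0)*(-1) = -8*10 - 2*(-1) = -80 + 2 = -78)
(C + x(2))**2 = (-78 + (8 - 1*2))**2 = (-78 + (8 - 2))**2 = (-78 + 6)**2 = (-72)**2 = 5184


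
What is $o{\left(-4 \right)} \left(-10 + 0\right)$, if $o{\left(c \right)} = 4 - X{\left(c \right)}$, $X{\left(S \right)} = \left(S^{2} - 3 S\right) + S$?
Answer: $200$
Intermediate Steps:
$X{\left(S \right)} = S^{2} - 2 S$
$o{\left(c \right)} = 4 - c \left(-2 + c\right)$
$o{\left(-4 \right)} \left(-10 + 0\right) = \left(4 - - 4 \left(-2 - 4\right)\right) \left(-10 + 0\right) = \left(4 - \left(-4\right) \left(-6\right)\right) \left(-10\right) = \left(4 - 24\right) \left(-10\right) = \left(-20\right) \left(-10\right) = 200$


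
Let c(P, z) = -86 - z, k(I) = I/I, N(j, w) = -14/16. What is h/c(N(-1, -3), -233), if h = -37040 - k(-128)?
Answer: -12347/49 ≈ -251.98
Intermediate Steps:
N(j, w) = -7/8 (N(j, w) = -14*1/16 = -7/8)
k(I) = 1
h = -37041 (h = -37040 - 1*1 = -37040 - 1 = -37041)
h/c(N(-1, -3), -233) = -37041/(-86 - 1*(-233)) = -37041/(-86 + 233) = -37041/147 = -37041*1/147 = -12347/49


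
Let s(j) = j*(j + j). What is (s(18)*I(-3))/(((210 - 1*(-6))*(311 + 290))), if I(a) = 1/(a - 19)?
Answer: -3/13222 ≈ -0.00022689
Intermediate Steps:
s(j) = 2*j² (s(j) = j*(2*j) = 2*j²)
I(a) = 1/(-19 + a)
(s(18)*I(-3))/(((210 - 1*(-6))*(311 + 290))) = ((2*18²)/(-19 - 3))/(((210 - 1*(-6))*(311 + 290))) = ((2*324)/(-22))/(((210 + 6)*601)) = (648*(-1/22))/((216*601)) = -324/11/129816 = -324/11*1/129816 = -3/13222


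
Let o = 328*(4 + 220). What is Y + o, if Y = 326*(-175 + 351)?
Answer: 130848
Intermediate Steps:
Y = 57376 (Y = 326*176 = 57376)
o = 73472 (o = 328*224 = 73472)
Y + o = 57376 + 73472 = 130848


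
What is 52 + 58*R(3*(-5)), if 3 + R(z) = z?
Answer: -992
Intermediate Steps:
R(z) = -3 + z
52 + 58*R(3*(-5)) = 52 + 58*(-3 + 3*(-5)) = 52 + 58*(-3 - 15) = 52 + 58*(-18) = 52 - 1044 = -992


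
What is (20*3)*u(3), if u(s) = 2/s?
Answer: 40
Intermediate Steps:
(20*3)*u(3) = (20*3)*(2/3) = 60*(2*(⅓)) = 60*(⅔) = 40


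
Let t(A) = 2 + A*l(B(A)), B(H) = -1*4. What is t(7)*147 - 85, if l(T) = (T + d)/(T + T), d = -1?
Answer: 6817/8 ≈ 852.13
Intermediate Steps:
B(H) = -4
l(T) = (-1 + T)/(2*T) (l(T) = (T - 1)/(T + T) = (-1 + T)/((2*T)) = (-1 + T)*(1/(2*T)) = (-1 + T)/(2*T))
t(A) = 2 + 5*A/8 (t(A) = 2 + A*((1/2)*(-1 - 4)/(-4)) = 2 + A*((1/2)*(-1/4)*(-5)) = 2 + A*(5/8) = 2 + 5*A/8)
t(7)*147 - 85 = (2 + (5/8)*7)*147 - 85 = (2 + 35/8)*147 - 85 = (51/8)*147 - 85 = 7497/8 - 85 = 6817/8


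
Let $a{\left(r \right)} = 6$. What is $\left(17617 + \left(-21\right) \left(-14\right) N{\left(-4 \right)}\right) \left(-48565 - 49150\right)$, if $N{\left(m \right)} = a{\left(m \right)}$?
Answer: $-1893814415$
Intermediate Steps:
$N{\left(m \right)} = 6$
$\left(17617 + \left(-21\right) \left(-14\right) N{\left(-4 \right)}\right) \left(-48565 - 49150\right) = \left(17617 + \left(-21\right) \left(-14\right) 6\right) \left(-48565 - 49150\right) = \left(17617 + 294 \cdot 6\right) \left(-97715\right) = \left(17617 + 1764\right) \left(-97715\right) = 19381 \left(-97715\right) = -1893814415$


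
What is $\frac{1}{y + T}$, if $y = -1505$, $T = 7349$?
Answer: $\frac{1}{5844} \approx 0.00017112$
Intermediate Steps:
$\frac{1}{y + T} = \frac{1}{-1505 + 7349} = \frac{1}{5844}$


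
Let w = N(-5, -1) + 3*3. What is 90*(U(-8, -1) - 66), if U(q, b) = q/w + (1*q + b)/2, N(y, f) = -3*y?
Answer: -6375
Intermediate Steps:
w = 24 (w = -3*(-5) + 3*3 = 15 + 9 = 24)
U(q, b) = b/2 + 13*q/24 (U(q, b) = q/24 + (1*q + b)/2 = q*(1/24) + (q + b)*(½) = q/24 + (b + q)*(½) = q/24 + (b/2 + q/2) = b/2 + 13*q/24)
90*(U(-8, -1) - 66) = 90*(((½)*(-1) + (13/24)*(-8)) - 66) = 90*((-½ - 13/3) - 66) = 90*(-29/6 - 66) = 90*(-425/6) = -6375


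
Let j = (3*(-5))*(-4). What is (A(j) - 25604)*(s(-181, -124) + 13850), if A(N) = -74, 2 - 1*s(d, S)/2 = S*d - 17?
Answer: 796018000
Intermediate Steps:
s(d, S) = 38 - 2*S*d (s(d, S) = 4 - 2*(S*d - 17) = 4 - 2*(-17 + S*d) = 4 + (34 - 2*S*d) = 38 - 2*S*d)
j = 60 (j = -15*(-4) = 60)
(A(j) - 25604)*(s(-181, -124) + 13850) = (-74 - 25604)*((38 - 2*(-124)*(-181)) + 13850) = -25678*((38 - 44888) + 13850) = -25678*(-44850 + 13850) = -25678*(-31000) = 796018000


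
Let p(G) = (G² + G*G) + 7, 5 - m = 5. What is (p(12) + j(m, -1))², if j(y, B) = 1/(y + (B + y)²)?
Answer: 87616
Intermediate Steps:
m = 0 (m = 5 - 1*5 = 5 - 5 = 0)
p(G) = 7 + 2*G² (p(G) = (G² + G²) + 7 = 2*G² + 7 = 7 + 2*G²)
(p(12) + j(m, -1))² = ((7 + 2*12²) + 1/(0 + (-1 + 0)²))² = ((7 + 2*144) + 1/(0 + (-1)²))² = ((7 + 288) + 1/(0 + 1))² = (295 + 1/1)² = (295 + 1)² = 296² = 87616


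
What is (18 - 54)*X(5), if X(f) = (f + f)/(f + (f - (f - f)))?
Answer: -36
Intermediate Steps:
X(f) = 1 (X(f) = (2*f)/(f + (f - 1*0)) = (2*f)/(f + (f + 0)) = (2*f)/(f + f) = (2*f)/((2*f)) = (2*f)*(1/(2*f)) = 1)
(18 - 54)*X(5) = (18 - 54)*1 = -36*1 = -36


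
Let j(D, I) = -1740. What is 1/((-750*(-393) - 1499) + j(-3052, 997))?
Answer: 1/291511 ≈ 3.4304e-6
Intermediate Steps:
1/((-750*(-393) - 1499) + j(-3052, 997)) = 1/((-750*(-393) - 1499) - 1740) = 1/((294750 - 1499) - 1740) = 1/(293251 - 1740) = 1/291511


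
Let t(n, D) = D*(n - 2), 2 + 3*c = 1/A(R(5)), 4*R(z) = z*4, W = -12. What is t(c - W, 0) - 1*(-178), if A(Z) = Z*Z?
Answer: 178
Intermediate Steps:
R(z) = z (R(z) = (z*4)/4 = (4*z)/4 = z)
A(Z) = Z²
c = -49/75 (c = -⅔ + 1/(3*(5²)) = -⅔ + (⅓)/25 = -⅔ + (⅓)*(1/25) = -⅔ + 1/75 = -49/75 ≈ -0.65333)
t(n, D) = D*(-2 + n)
t(c - W, 0) - 1*(-178) = 0*(-2 + (-49/75 - 1*(-12))) - 1*(-178) = 0*(-2 + (-49/75 + 12)) + 178 = 0*(-2 + 851/75) + 178 = 0*(701/75) + 178 = 0 + 178 = 178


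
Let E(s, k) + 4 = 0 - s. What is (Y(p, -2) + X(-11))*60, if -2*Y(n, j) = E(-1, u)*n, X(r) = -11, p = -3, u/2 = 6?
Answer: -930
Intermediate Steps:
u = 12 (u = 2*6 = 12)
E(s, k) = -4 - s (E(s, k) = -4 + (0 - s) = -4 - s)
Y(n, j) = 3*n/2 (Y(n, j) = -(-4 - 1*(-1))*n/2 = -(-4 + 1)*n/2 = -(-3)*n/2 = 3*n/2)
(Y(p, -2) + X(-11))*60 = ((3/2)*(-3) - 11)*60 = (-9/2 - 11)*60 = -31/2*60 = -930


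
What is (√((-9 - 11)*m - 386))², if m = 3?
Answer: -446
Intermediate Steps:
(√((-9 - 11)*m - 386))² = (√((-9 - 11)*3 - 386))² = (√(-20*3 - 386))² = (√(-60 - 386))² = (√(-446))² = (I*√446)² = -446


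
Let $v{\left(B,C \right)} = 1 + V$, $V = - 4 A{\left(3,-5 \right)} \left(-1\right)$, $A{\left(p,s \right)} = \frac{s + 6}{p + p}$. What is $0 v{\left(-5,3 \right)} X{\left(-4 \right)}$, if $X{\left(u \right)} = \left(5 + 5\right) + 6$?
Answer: $0$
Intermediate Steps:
$X{\left(u \right)} = 16$ ($X{\left(u \right)} = 10 + 6 = 16$)
$A{\left(p,s \right)} = \frac{6 + s}{2 p}$
$V = \frac{2}{3}$ ($V = - 4 \frac{6 - 5}{2 \cdot 3} \left(-1\right) = - 4 \cdot \frac{1}{2} \cdot \frac{1}{3} \cdot 1 \left(-1\right) = \left(-4\right) \frac{1}{6} \left(-1\right) = \left(- \frac{2}{3}\right) \left(-1\right) = \frac{2}{3} \approx 0.66667$)
$v{\left(B,C \right)} = \frac{5}{3}$ ($v{\left(B,C \right)} = 1 + \frac{2}{3} = \frac{5}{3}$)
$0 v{\left(-5,3 \right)} X{\left(-4 \right)} = 0 \cdot \frac{5}{3} \cdot 16 = 0 \cdot 16 = 0$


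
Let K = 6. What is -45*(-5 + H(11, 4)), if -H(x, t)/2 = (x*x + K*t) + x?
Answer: 14265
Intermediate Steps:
H(x, t) = -12*t - 2*x - 2*x² (H(x, t) = -2*((x*x + 6*t) + x) = -2*((x² + 6*t) + x) = -2*(x + x² + 6*t) = -12*t - 2*x - 2*x²)
-45*(-5 + H(11, 4)) = -45*(-5 + (-12*4 - 2*11 - 2*11²)) = -45*(-5 + (-48 - 22 - 2*121)) = -45*(-5 + (-48 - 22 - 242)) = -45*(-5 - 312) = -45*(-317) = 14265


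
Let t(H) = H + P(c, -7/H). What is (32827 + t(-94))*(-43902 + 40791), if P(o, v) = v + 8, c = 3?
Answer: -9574603371/94 ≈ -1.0186e+8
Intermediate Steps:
P(o, v) = 8 + v
t(H) = 8 + H - 7/H (t(H) = H + (8 - 7/H) = 8 + H - 7/H)
(32827 + t(-94))*(-43902 + 40791) = (32827 + (8 - 94 - 7/(-94)))*(-43902 + 40791) = (32827 + (8 - 94 - 7*(-1/94)))*(-3111) = (32827 + (8 - 94 + 7/94))*(-3111) = (32827 - 8077/94)*(-3111) = (3077661/94)*(-3111) = -9574603371/94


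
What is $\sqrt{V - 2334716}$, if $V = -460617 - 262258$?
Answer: $i \sqrt{3057591} \approx 1748.6 i$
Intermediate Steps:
$V = -722875$ ($V = -460617 - 262258 = -722875$)
$\sqrt{V - 2334716} = \sqrt{-722875 - 2334716} = \sqrt{-3057591} = i \sqrt{3057591}$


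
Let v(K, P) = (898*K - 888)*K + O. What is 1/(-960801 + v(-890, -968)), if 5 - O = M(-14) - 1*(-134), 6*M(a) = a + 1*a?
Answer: 3/2133405584 ≈ 1.4062e-9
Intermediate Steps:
M(a) = a/3 (M(a) = (a + 1*a)/6 = (a + a)/6 = (2*a)/6 = a/3)
O = -373/3 (O = 5 - ((1/3)*(-14) - 1*(-134)) = 5 - (-14/3 + 134) = 5 - 1*388/3 = 5 - 388/3 = -373/3 ≈ -124.33)
v(K, P) = -373/3 + K*(-888 + 898*K) (v(K, P) = (898*K - 888)*K - 373/3 = (-888 + 898*K)*K - 373/3 = K*(-888 + 898*K) - 373/3 = -373/3 + K*(-888 + 898*K))
1/(-960801 + v(-890, -968)) = 1/(-960801 + (-373/3 - 888*(-890) + 898*(-890)**2)) = 1/(-960801 + (-373/3 + 790320 + 898*792100)) = 1/(-960801 + (-373/3 + 790320 + 711305800)) = 1/(-960801 + 2136287987/3) = 1/(2133405584/3) = 3/2133405584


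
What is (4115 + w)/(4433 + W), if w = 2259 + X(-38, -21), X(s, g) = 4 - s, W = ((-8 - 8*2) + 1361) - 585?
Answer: 6416/5185 ≈ 1.2374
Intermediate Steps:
W = 752 (W = ((-8 - 16) + 1361) - 585 = (-24 + 1361) - 585 = 1337 - 585 = 752)
w = 2301 (w = 2259 + (4 - 1*(-38)) = 2259 + (4 + 38) = 2259 + 42 = 2301)
(4115 + w)/(4433 + W) = (4115 + 2301)/(4433 + 752) = 6416/5185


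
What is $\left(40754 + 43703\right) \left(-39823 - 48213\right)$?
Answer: $-7435256452$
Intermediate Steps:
$\left(40754 + 43703\right) \left(-39823 - 48213\right) = 84457 \left(-88036\right) = -7435256452$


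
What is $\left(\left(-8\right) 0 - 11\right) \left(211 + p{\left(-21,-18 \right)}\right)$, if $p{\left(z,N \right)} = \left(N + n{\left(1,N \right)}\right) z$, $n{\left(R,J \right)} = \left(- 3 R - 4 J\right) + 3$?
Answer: $10153$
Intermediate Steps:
$n{\left(R,J \right)} = 3 - 4 J - 3 R$ ($n{\left(R,J \right)} = \left(- 4 J - 3 R\right) + 3 = 3 - 4 J - 3 R$)
$p{\left(z,N \right)} = - 3 N z$ ($p{\left(z,N \right)} = \left(N - 4 N\right) z = - 3 N z$)
$\left(\left(-8\right) 0 - 11\right) \left(211 + p{\left(-21,-18 \right)}\right) = \left(\left(-8\right) 0 - 11\right) \left(211 - \left(-54\right) \left(-21\right)\right) = \left(0 - 11\right) \left(211 - 1134\right) = \left(-11\right) \left(-923\right) = 10153$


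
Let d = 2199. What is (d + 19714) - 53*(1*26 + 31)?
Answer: 18892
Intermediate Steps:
(d + 19714) - 53*(1*26 + 31) = (2199 + 19714) - 53*(1*26 + 31) = 21913 - 53*(26 + 31) = 21913 - 53*57 = 21913 - 3021 = 18892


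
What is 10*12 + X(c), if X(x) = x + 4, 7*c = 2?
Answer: 870/7 ≈ 124.29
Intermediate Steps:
c = 2/7 (c = (1/7)*2 = 2/7 ≈ 0.28571)
X(x) = 4 + x
10*12 + X(c) = 10*12 + (4 + 2/7) = 120 + 30/7 = 870/7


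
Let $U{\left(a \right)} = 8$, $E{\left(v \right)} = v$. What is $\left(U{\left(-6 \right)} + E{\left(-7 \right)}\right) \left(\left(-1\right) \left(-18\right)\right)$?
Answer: $18$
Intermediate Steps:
$\left(U{\left(-6 \right)} + E{\left(-7 \right)}\right) \left(\left(-1\right) \left(-18\right)\right) = \left(8 - 7\right) \left(\left(-1\right) \left(-18\right)\right) = 1 \cdot 18 = 18$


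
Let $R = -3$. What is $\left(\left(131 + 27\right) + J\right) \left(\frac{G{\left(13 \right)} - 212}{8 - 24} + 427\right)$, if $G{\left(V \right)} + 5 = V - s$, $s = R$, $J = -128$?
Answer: $\frac{105495}{8} \approx 13187.0$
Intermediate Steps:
$s = -3$
$G{\left(V \right)} = -2 + V$ ($G{\left(V \right)} = -5 + \left(V - -3\right) = -5 + \left(V + 3\right) = -5 + \left(3 + V\right) = -2 + V$)
$\left(\left(131 + 27\right) + J\right) \left(\frac{G{\left(13 \right)} - 212}{8 - 24} + 427\right) = \left(\left(131 + 27\right) - 128\right) \left(\frac{\left(-2 + 13\right) - 212}{8 - 24} + 427\right) = \left(158 - 128\right) \left(\frac{11 - 212}{-16} + 427\right) = 30 \left(\left(-201\right) \left(- \frac{1}{16}\right) + 427\right) = 30 \left(\frac{201}{16} + 427\right) = 30 \cdot \frac{7033}{16} = \frac{105495}{8}$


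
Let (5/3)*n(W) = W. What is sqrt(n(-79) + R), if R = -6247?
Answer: 4*I*sqrt(9835)/5 ≈ 79.337*I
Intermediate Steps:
n(W) = 3*W/5
sqrt(n(-79) + R) = sqrt((3/5)*(-79) - 6247) = sqrt(-237/5 - 6247) = sqrt(-31472/5) = 4*I*sqrt(9835)/5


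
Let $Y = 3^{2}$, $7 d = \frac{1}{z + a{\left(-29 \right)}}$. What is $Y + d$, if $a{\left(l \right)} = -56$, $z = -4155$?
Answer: $\frac{265292}{29477} \approx 9.0$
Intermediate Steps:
$d = - \frac{1}{29477}$ ($d = \frac{1}{7 \left(-4155 - 56\right)} = \frac{1}{7 \left(-4211\right)} = \frac{1}{7} \left(- \frac{1}{4211}\right) = - \frac{1}{29477} \approx -3.3925 \cdot 10^{-5}$)
$Y = 9$
$Y + d = 9 - \frac{1}{29477} = \frac{265292}{29477}$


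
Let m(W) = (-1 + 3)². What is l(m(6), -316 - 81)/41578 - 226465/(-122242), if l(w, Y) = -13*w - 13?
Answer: 2352004010/1270644469 ≈ 1.8510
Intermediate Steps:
m(W) = 4 (m(W) = 2² = 4)
l(w, Y) = -13 - 13*w
l(m(6), -316 - 81)/41578 - 226465/(-122242) = (-13 - 13*4)/41578 - 226465/(-122242) = (-13 - 52)*(1/41578) - 226465*(-1/122242) = -65*1/41578 + 226465/122242 = -65/41578 + 226465/122242 = 2352004010/1270644469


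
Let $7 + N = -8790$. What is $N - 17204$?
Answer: $-26001$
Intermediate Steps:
$N = -8797$ ($N = -7 - 8790 = -8797$)
$N - 17204 = -8797 - 17204 = -26001$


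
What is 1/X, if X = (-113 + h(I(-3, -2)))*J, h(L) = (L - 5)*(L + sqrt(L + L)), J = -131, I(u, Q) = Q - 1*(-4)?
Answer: 1/16375 ≈ 6.1069e-5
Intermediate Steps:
I(u, Q) = 4 + Q (I(u, Q) = Q + 4 = 4 + Q)
h(L) = (-5 + L)*(L + sqrt(2)*sqrt(L)) (h(L) = (-5 + L)*(L + sqrt(2*L)) = (-5 + L)*(L + sqrt(2)*sqrt(L)))
X = 16375 (X = (-113 + ((4 - 2)**2 - 5*(4 - 2) + sqrt(2)*(4 - 2)**(3/2) - 5*sqrt(2)*sqrt(4 - 2)))*(-131) = (-113 + (2**2 - 5*2 + sqrt(2)*2**(3/2) - 5*sqrt(2)*sqrt(2)))*(-131) = (-113 + (4 - 10 + sqrt(2)*(2*sqrt(2)) - 10))*(-131) = (-113 + (4 - 10 + 4 - 10))*(-131) = (-113 - 12)*(-131) = -125*(-131) = 16375)
1/X = 1/16375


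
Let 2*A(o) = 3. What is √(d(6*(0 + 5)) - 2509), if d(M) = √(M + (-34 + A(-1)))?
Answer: √(-10036 + 2*I*√10)/2 ≈ 0.015783 + 50.09*I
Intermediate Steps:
A(o) = 3/2 (A(o) = (½)*3 = 3/2)
d(M) = √(-65/2 + M) (d(M) = √(M + (-34 + 3/2)) = √(M - 65/2) = √(-65/2 + M))
√(d(6*(0 + 5)) - 2509) = √(√(-130 + 4*(6*(0 + 5)))/2 - 2509) = √(√(-130 + 4*(6*5))/2 - 2509) = √(√(-130 + 4*30)/2 - 2509) = √(√(-130 + 120)/2 - 2509) = √(√(-10)/2 - 2509) = √((I*√10)/2 - 2509) = √(I*√10/2 - 2509) = √(-2509 + I*√10/2)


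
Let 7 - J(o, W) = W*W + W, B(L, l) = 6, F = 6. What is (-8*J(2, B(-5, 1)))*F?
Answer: 1680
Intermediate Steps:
J(o, W) = 7 - W - W² (J(o, W) = 7 - (W*W + W) = 7 - (W² + W) = 7 - (W + W²) = 7 + (-W - W²) = 7 - W - W²)
(-8*J(2, B(-5, 1)))*F = -8*(7 - 1*6 - 1*6²)*6 = -8*(7 - 6 - 1*36)*6 = -8*(7 - 6 - 36)*6 = -8*(-35)*6 = 280*6 = 1680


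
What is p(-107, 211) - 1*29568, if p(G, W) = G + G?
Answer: -29782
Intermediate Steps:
p(G, W) = 2*G
p(-107, 211) - 1*29568 = 2*(-107) - 1*29568 = -214 - 29568 = -29782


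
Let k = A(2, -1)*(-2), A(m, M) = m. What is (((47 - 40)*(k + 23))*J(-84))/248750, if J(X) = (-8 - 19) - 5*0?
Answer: -3591/248750 ≈ -0.014436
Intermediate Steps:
J(X) = -27 (J(X) = -27 + 0 = -27)
k = -4 (k = 2*(-2) = -4)
(((47 - 40)*(k + 23))*J(-84))/248750 = (((47 - 40)*(-4 + 23))*(-27))/248750 = ((7*19)*(-27))*(1/248750) = (133*(-27))*(1/248750) = -3591*1/248750 = -3591/248750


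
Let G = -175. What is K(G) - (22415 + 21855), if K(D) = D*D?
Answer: -13645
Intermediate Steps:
K(D) = D**2
K(G) - (22415 + 21855) = (-175)**2 - (22415 + 21855) = 30625 - 1*44270 = 30625 - 44270 = -13645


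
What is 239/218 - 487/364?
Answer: -9585/39676 ≈ -0.24158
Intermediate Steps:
239/218 - 487/364 = -9585/39676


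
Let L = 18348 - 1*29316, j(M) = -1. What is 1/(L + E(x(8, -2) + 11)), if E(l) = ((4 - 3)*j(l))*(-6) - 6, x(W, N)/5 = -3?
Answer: -1/10968 ≈ -9.1174e-5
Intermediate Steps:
x(W, N) = -15 (x(W, N) = 5*(-3) = -15)
L = -10968 (L = 18348 - 29316 = -10968)
E(l) = 0 (E(l) = ((4 - 3)*(-1))*(-6) - 6 = (1*(-1))*(-6) - 6 = -1*(-6) - 6 = 6 - 6 = 0)
1/(L + E(x(8, -2) + 11)) = 1/(-10968 + 0) = 1/(-10968) = -1/10968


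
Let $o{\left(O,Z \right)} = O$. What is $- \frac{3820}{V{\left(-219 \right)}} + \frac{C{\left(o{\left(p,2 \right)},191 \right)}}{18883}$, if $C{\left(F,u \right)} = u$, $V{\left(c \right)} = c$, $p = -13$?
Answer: $\frac{72174889}{4135377} \approx 17.453$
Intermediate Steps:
$- \frac{3820}{V{\left(-219 \right)}} + \frac{C{\left(o{\left(p,2 \right)},191 \right)}}{18883} = - \frac{3820}{-219} + \frac{191}{18883} = \left(-3820\right) \left(- \frac{1}{219}\right) + 191 \cdot \frac{1}{18883} = \frac{3820}{219} + \frac{191}{18883} = \frac{72174889}{4135377}$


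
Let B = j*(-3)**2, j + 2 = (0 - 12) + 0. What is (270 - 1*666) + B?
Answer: -522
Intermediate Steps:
j = -14 (j = -2 + ((0 - 12) + 0) = -2 + (-12 + 0) = -2 - 12 = -14)
B = -126 (B = -14*(-3)**2 = -14*9 = -126)
(270 - 1*666) + B = (270 - 1*666) - 126 = (270 - 666) - 126 = -396 - 126 = -522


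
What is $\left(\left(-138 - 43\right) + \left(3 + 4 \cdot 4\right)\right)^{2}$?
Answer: $26244$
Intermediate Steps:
$\left(\left(-138 - 43\right) + \left(3 + 4 \cdot 4\right)\right)^{2} = \left(-181 + \left(3 + 16\right)\right)^{2} = \left(-181 + 19\right)^{2} = \left(-162\right)^{2} = 26244$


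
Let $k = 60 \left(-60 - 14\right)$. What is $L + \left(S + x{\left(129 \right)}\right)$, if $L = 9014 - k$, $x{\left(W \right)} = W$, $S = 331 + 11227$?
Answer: $25141$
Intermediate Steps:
$S = 11558$
$k = -4440$ ($k = 60 \left(-74\right) = -4440$)
$L = 13454$ ($L = 9014 - -4440 = 9014 + 4440 = 13454$)
$L + \left(S + x{\left(129 \right)}\right) = 13454 + \left(11558 + 129\right) = 13454 + 11687 = 25141$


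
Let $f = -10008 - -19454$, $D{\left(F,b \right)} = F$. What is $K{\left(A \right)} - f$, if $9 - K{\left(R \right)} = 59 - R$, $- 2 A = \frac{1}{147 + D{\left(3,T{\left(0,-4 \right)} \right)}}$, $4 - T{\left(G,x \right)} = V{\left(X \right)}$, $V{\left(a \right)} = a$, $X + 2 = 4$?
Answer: $- \frac{2848801}{300} \approx -9496.0$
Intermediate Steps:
$X = 2$ ($X = -2 + 4 = 2$)
$T{\left(G,x \right)} = 2$ ($T{\left(G,x \right)} = 4 - 2 = 2$)
$A = - \frac{1}{300}$ ($A = - \frac{1}{2 \left(147 + 3\right)} = - \frac{1}{2 \cdot 150} = \left(- \frac{1}{2}\right) \frac{1}{150} = - \frac{1}{300} \approx -0.0033333$)
$K{\left(R \right)} = -50 + R$ ($K{\left(R \right)} = 9 - \left(59 - R\right) = 9 + \left(-59 + R\right) = -50 + R$)
$f = 9446$ ($f = -10008 + 19454 = 9446$)
$K{\left(A \right)} - f = \left(-50 - \frac{1}{300}\right) - 9446 = - \frac{15001}{300} - 9446 = - \frac{2848801}{300}$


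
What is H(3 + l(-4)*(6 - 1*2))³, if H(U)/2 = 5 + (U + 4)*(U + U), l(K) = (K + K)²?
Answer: 20229927608159352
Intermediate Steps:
l(K) = 4*K² (l(K) = (2*K)² = 4*K²)
H(U) = 10 + 4*U*(4 + U) (H(U) = 2*(5 + (U + 4)*(U + U)) = 2*(5 + (4 + U)*(2*U)) = 2*(5 + 2*U*(4 + U)) = 10 + 4*U*(4 + U))
H(3 + l(-4)*(6 - 1*2))³ = (10 + 4*(3 + (4*(-4)²)*(6 - 1*2))² + 16*(3 + (4*(-4)²)*(6 - 1*2)))³ = (10 + 4*(3 + (4*16)*(6 - 2))² + 16*(3 + (4*16)*(6 - 2)))³ = (10 + 4*(3 + 64*4)² + 16*(3 + 64*4))³ = (10 + 4*(3 + 256)² + 16*(3 + 256))³ = (10 + 4*259² + 16*259)³ = (10 + 4*67081 + 4144)³ = (10 + 268324 + 4144)³ = 272478³ = 20229927608159352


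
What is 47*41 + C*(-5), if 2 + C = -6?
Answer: 1967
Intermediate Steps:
C = -8 (C = -2 - 6 = -8)
47*41 + C*(-5) = 47*41 - 8*(-5) = 1927 + 40 = 1967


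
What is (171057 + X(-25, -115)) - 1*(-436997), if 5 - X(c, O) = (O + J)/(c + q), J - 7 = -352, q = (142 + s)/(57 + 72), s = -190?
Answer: 663372589/1091 ≈ 6.0804e+5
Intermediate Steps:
q = -16/43 (q = (142 - 190)/(57 + 72) = -48/129 = -48*1/129 = -16/43 ≈ -0.37209)
J = -345 (J = 7 - 352 = -345)
X(c, O) = 5 - (-345 + O)/(-16/43 + c) (X(c, O) = 5 - (O - 345)/(c - 16/43) = 5 - (-345 + O)/(-16/43 + c))
(171057 + X(-25, -115)) - 1*(-436997) = (171057 + (14755 - 43*(-115) + 215*(-25))/(-16 + 43*(-25))) - 1*(-436997) = (171057 + (14755 + 4945 - 5375)/(-16 - 1075)) + 436997 = (171057 + 14325/(-1091)) + 436997 = (171057 - 1/1091*14325) + 436997 = (171057 - 14325/1091) + 436997 = 186608862/1091 + 436997 = 663372589/1091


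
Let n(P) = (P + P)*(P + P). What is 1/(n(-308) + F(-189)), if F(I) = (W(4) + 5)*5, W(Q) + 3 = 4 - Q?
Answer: 1/379466 ≈ 2.6353e-6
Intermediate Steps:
n(P) = 4*P**2 (n(P) = (2*P)*(2*P) = 4*P**2)
W(Q) = 1 - Q (W(Q) = -3 + (4 - Q) = 1 - Q)
F(I) = 10 (F(I) = ((1 - 1*4) + 5)*5 = ((1 - 4) + 5)*5 = (-3 + 5)*5 = 2*5 = 10)
1/(n(-308) + F(-189)) = 1/(4*(-308)**2 + 10) = 1/(4*94864 + 10) = 1/(379456 + 10) = 1/379466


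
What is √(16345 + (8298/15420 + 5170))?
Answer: √142107977810/2570 ≈ 146.68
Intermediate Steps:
√(16345 + (8298/15420 + 5170)) = √(16345 + (8298*(1/15420) + 5170)) = √(16345 + (1383/2570 + 5170)) = √(16345 + 13288283/2570) = √(55294933/2570) = √142107977810/2570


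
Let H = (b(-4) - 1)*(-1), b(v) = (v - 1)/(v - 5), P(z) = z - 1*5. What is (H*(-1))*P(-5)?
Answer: 40/9 ≈ 4.4444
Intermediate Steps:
P(z) = -5 + z (P(z) = z - 5 = -5 + z)
b(v) = (-1 + v)/(-5 + v)
H = 4/9 (H = ((-1 - 4)/(-5 - 4) - 1)*(-1) = (-5/(-9) - 1)*(-1) = (-⅑*(-5) - 1)*(-1) = (5/9 - 1)*(-1) = -4/9*(-1) = 4/9 ≈ 0.44444)
(H*(-1))*P(-5) = ((4/9)*(-1))*(-5 - 5) = -4/9*(-10) = 40/9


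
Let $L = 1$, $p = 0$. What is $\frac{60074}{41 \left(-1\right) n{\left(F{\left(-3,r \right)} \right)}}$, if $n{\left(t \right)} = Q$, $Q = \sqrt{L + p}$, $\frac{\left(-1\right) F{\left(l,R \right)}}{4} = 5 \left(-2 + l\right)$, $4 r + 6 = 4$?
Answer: $- \frac{60074}{41} \approx -1465.2$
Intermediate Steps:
$r = - \frac{1}{2}$ ($r = - \frac{3}{2} + \frac{1}{4} \cdot 4 = - \frac{3}{2} + 1 = - \frac{1}{2} \approx -0.5$)
$F{\left(l,R \right)} = 40 - 20 l$ ($F{\left(l,R \right)} = - 4 \cdot 5 \left(-2 + l\right) = - 4 \left(-10 + 5 l\right) = 40 - 20 l$)
$Q = 1$ ($Q = \sqrt{1 + 0} = \sqrt{1} = 1$)
$n{\left(t \right)} = 1$
$\frac{60074}{41 \left(-1\right) n{\left(F{\left(-3,r \right)} \right)}} = \frac{60074}{41 \left(-1\right) 1} = \frac{60074}{\left(-41\right) 1} = \frac{60074}{-41} = 60074 \left(- \frac{1}{41}\right) = - \frac{60074}{41}$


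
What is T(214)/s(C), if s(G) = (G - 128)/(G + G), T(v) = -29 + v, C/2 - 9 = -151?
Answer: 26270/103 ≈ 255.05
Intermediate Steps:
C = -284 (C = 18 + 2*(-151) = 18 - 302 = -284)
s(G) = (-128 + G)/(2*G) (s(G) = (-128 + G)/((2*G)) = (-128 + G)*(1/(2*G)) = (-128 + G)/(2*G))
T(214)/s(C) = (-29 + 214)/(((½)*(-128 - 284)/(-284))) = 185/(((½)*(-1/284)*(-412))) = 185/(103/142) = 185*(142/103) = 26270/103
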